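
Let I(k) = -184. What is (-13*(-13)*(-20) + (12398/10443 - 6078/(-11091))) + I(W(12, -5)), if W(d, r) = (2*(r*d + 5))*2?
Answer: -137531102920/38607771 ≈ -3562.3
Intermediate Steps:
W(d, r) = 20 + 4*d*r (W(d, r) = (2*(d*r + 5))*2 = (2*(5 + d*r))*2 = (10 + 2*d*r)*2 = 20 + 4*d*r)
(-13*(-13)*(-20) + (12398/10443 - 6078/(-11091))) + I(W(12, -5)) = (-13*(-13)*(-20) + (12398/10443 - 6078/(-11091))) - 184 = (169*(-20) + (12398*(1/10443) - 6078*(-1/11091))) - 184 = (-3380 + (12398/10443 + 2026/3697)) - 184 = (-3380 + 66992924/38607771) - 184 = -130427273056/38607771 - 184 = -137531102920/38607771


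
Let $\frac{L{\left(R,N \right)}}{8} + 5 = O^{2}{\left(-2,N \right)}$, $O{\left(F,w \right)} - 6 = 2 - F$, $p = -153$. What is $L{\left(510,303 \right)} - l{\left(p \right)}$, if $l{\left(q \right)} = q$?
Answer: $913$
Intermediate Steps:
$O{\left(F,w \right)} = 8 - F$ ($O{\left(F,w \right)} = 6 - \left(-2 + F\right) = 8 - F$)
$L{\left(R,N \right)} = 760$ ($L{\left(R,N \right)} = -40 + 8 \left(8 - -2\right)^{2} = -40 + 8 \left(8 + 2\right)^{2} = -40 + 8 \cdot 10^{2} = -40 + 8 \cdot 100 = -40 + 800 = 760$)
$L{\left(510,303 \right)} - l{\left(p \right)} = 760 - -153 = 760 + 153 = 913$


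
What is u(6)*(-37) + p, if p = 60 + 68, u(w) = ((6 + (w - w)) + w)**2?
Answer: -5200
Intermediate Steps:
u(w) = (6 + w)**2 (u(w) = ((6 + 0) + w)**2 = (6 + w)**2)
p = 128
u(6)*(-37) + p = (6 + 6)**2*(-37) + 128 = 12**2*(-37) + 128 = 144*(-37) + 128 = -5328 + 128 = -5200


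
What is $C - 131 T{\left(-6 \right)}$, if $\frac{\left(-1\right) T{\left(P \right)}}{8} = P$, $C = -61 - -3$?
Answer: $-6346$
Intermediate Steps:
$C = -58$ ($C = -61 + 3 = -58$)
$T{\left(P \right)} = - 8 P$
$C - 131 T{\left(-6 \right)} = -58 - 131 \left(\left(-8\right) \left(-6\right)\right) = -58 - 6288 = -6346$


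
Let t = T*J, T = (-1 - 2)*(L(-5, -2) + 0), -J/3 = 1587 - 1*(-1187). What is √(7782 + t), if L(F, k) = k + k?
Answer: I*√92082 ≈ 303.45*I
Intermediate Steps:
L(F, k) = 2*k
J = -8322 (J = -3*(1587 - 1*(-1187)) = -3*(1587 + 1187) = -3*2774 = -8322)
T = 12 (T = (-1 - 2)*(2*(-2) + 0) = -3*(-4 + 0) = -3*(-4) = 12)
t = -99864 (t = 12*(-8322) = -99864)
√(7782 + t) = √(7782 - 99864) = √(-92082) = I*√92082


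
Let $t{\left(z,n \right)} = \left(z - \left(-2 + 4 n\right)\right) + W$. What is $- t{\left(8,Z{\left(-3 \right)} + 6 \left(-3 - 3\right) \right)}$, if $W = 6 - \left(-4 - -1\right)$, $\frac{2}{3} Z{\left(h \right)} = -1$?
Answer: $-169$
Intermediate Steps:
$Z{\left(h \right)} = - \frac{3}{2}$ ($Z{\left(h \right)} = \frac{3}{2} \left(-1\right) = - \frac{3}{2}$)
$W = 9$ ($W = 6 - \left(-4 + 1\right) = 6 - -3 = 6 + 3 = 9$)
$t{\left(z,n \right)} = 11 + z - 4 n$ ($t{\left(z,n \right)} = \left(z - \left(-2 + 4 n\right)\right) + 9 = \left(2 + z - 4 n\right) + 9 = 11 + z - 4 n$)
$- t{\left(8,Z{\left(-3 \right)} + 6 \left(-3 - 3\right) \right)} = - (11 + 8 - 4 \left(- \frac{3}{2} + 6 \left(-3 - 3\right)\right)) = - (11 + 8 - 4 \left(- \frac{3}{2} + 6 \left(-6\right)\right)) = - (11 + 8 - 4 \left(- \frac{3}{2} - 36\right)) = - (11 + 8 - -150) = - (11 + 8 + 150) = \left(-1\right) 169 = -169$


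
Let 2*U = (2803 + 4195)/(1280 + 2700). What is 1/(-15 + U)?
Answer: -3980/56201 ≈ -0.070817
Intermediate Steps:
U = 3499/3980 (U = ((2803 + 4195)/(1280 + 2700))/2 = (6998/3980)/2 = (6998*(1/3980))/2 = (½)*(3499/1990) = 3499/3980 ≈ 0.87915)
1/(-15 + U) = 1/(-15 + 3499/3980) = 1/(-56201/3980) = -3980/56201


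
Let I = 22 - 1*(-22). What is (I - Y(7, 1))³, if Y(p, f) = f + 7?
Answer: 46656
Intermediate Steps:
Y(p, f) = 7 + f
I = 44 (I = 22 + 22 = 44)
(I - Y(7, 1))³ = (44 - (7 + 1))³ = (44 - 1*8)³ = (44 - 8)³ = 36³ = 46656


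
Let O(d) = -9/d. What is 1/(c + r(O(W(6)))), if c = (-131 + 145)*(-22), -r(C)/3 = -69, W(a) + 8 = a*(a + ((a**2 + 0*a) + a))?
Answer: -1/101 ≈ -0.0099010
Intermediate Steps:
W(a) = -8 + a*(a**2 + 2*a) (W(a) = -8 + a*(a + ((a**2 + 0*a) + a)) = -8 + a*(a + ((a**2 + 0) + a)) = -8 + a*(a + (a**2 + a)) = -8 + a*(a + (a + a**2)) = -8 + a*(a**2 + 2*a))
r(C) = 207 (r(C) = -3*(-69) = 207)
c = -308 (c = 14*(-22) = -308)
1/(c + r(O(W(6)))) = 1/(-308 + 207) = 1/(-101) = -1/101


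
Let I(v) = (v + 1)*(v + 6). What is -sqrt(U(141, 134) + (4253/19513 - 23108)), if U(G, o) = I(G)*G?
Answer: -9*sqrt(13726654220643)/19513 ≈ -1708.8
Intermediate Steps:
I(v) = (1 + v)*(6 + v)
U(G, o) = G*(6 + G**2 + 7*G) (U(G, o) = (6 + G**2 + 7*G)*G = G*(6 + G**2 + 7*G))
-sqrt(U(141, 134) + (4253/19513 - 23108)) = -sqrt(141*(6 + 141**2 + 7*141) + (4253/19513 - 23108)) = -sqrt(141*(6 + 19881 + 987) + (4253*(1/19513) - 23108)) = -sqrt(141*20874 + (4253/19513 - 23108)) = -sqrt(2943234 - 450902151/19513) = -sqrt(56980422891/19513) = -9*sqrt(13726654220643)/19513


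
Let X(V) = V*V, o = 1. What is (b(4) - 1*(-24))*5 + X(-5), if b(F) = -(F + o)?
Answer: 120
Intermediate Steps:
X(V) = V²
b(F) = -1 - F (b(F) = -(F + 1) = -(1 + F) = -1 - F)
(b(4) - 1*(-24))*5 + X(-5) = ((-1 - 1*4) - 1*(-24))*5 + (-5)² = ((-1 - 4) + 24)*5 + 25 = (-5 + 24)*5 + 25 = 19*5 + 25 = 95 + 25 = 120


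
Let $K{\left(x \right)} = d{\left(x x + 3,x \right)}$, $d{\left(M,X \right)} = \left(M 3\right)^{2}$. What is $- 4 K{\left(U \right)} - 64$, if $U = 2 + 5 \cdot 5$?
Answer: $-19289728$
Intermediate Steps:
$U = 27$ ($U = 2 + 25 = 27$)
$d{\left(M,X \right)} = 9 M^{2}$ ($d{\left(M,X \right)} = \left(3 M\right)^{2} = 9 M^{2}$)
$K{\left(x \right)} = 9 \left(3 + x^{2}\right)^{2}$ ($K{\left(x \right)} = 9 \left(x x + 3\right)^{2} = 9 \left(x^{2} + 3\right)^{2} = 9 \left(3 + x^{2}\right)^{2}$)
$- 4 K{\left(U \right)} - 64 = - 4 \cdot 9 \left(3 + 27^{2}\right)^{2} - 64 = - 4 \cdot 9 \left(3 + 729\right)^{2} - 64 = - 4 \cdot 9 \cdot 732^{2} - 64 = - 4 \cdot 9 \cdot 535824 - 64 = \left(-4\right) 4822416 - 64 = -19289664 - 64 = -19289728$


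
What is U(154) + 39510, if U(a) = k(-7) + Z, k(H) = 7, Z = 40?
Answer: 39557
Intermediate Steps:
U(a) = 47 (U(a) = 7 + 40 = 47)
U(154) + 39510 = 47 + 39510 = 39557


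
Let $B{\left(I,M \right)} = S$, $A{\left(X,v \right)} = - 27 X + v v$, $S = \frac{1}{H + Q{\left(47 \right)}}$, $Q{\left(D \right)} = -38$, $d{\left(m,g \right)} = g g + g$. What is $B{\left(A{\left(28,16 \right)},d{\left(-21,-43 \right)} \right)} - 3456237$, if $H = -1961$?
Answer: $- \frac{6909017764}{1999} \approx -3.4562 \cdot 10^{6}$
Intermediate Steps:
$d{\left(m,g \right)} = g + g^{2}$ ($d{\left(m,g \right)} = g^{2} + g = g + g^{2}$)
$S = - \frac{1}{1999}$ ($S = \frac{1}{-1961 - 38} = \frac{1}{-1999} = - \frac{1}{1999} \approx -0.00050025$)
$A{\left(X,v \right)} = v^{2} - 27 X$ ($A{\left(X,v \right)} = - 27 X + v^{2} = v^{2} - 27 X$)
$B{\left(I,M \right)} = - \frac{1}{1999}$
$B{\left(A{\left(28,16 \right)},d{\left(-21,-43 \right)} \right)} - 3456237 = - \frac{1}{1999} - 3456237 = - \frac{6909017764}{1999}$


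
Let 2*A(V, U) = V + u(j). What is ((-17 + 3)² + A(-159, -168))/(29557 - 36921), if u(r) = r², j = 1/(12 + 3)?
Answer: -26213/1656900 ≈ -0.015821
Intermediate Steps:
j = 1/15 ≈ 0.066667
A(V, U) = 1/450 + V/2 (A(V, U) = (V + (1/15)²)/2 = (V + 1/225)/2 = (1/225 + V)/2 = 1/450 + V/2)
((-17 + 3)² + A(-159, -168))/(29557 - 36921) = ((-17 + 3)² + (1/450 + (½)*(-159)))/(29557 - 36921) = ((-14)² + (1/450 - 159/2))/(-7364) = (196 - 17887/225)*(-1/7364) = (26213/225)*(-1/7364) = -26213/1656900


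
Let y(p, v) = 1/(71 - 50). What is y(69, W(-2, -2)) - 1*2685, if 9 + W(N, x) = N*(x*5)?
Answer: -56384/21 ≈ -2685.0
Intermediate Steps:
W(N, x) = -9 + 5*N*x (W(N, x) = -9 + N*(x*5) = -9 + N*(5*x) = -9 + 5*N*x)
y(p, v) = 1/21
y(69, W(-2, -2)) - 1*2685 = 1/21 - 1*2685 = 1/21 - 2685 = -56384/21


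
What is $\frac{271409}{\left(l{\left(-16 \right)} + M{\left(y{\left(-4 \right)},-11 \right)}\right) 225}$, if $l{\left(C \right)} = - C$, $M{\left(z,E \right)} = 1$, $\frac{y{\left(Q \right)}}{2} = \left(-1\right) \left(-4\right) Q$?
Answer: $\frac{271409}{3825} \approx 70.957$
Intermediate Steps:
$y{\left(Q \right)} = 8 Q$ ($y{\left(Q \right)} = 2 \left(-1\right) \left(-4\right) Q = 2 \cdot 4 Q = 8 Q$)
$\frac{271409}{\left(l{\left(-16 \right)} + M{\left(y{\left(-4 \right)},-11 \right)}\right) 225} = \frac{271409}{\left(\left(-1\right) \left(-16\right) + 1\right) 225} = \frac{271409}{\left(16 + 1\right) 225} = \frac{271409}{17 \cdot 225} = \frac{271409}{3825}$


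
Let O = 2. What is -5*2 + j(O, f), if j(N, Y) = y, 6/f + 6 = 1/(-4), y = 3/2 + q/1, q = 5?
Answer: -7/2 ≈ -3.5000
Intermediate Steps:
y = 13/2 (y = 3/2 + 5/1 = 3*(½) + 5*1 = 3/2 + 5 = 13/2 ≈ 6.5000)
f = -24/25 (f = 6/(-6 + 1/(-4)) = 6/(-6 - ¼) = 6/(-25/4) = 6*(-4/25) = -24/25 ≈ -0.96000)
j(N, Y) = 13/2
-5*2 + j(O, f) = -5*2 + 13/2 = -10 + 13/2 = -7/2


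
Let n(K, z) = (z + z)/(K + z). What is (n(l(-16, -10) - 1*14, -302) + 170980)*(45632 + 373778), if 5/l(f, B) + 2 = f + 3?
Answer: 68054234959120/949 ≈ 7.1711e+10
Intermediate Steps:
l(f, B) = 5/(1 + f) (l(f, B) = 5/(-2 + (f + 3)) = 5/(-2 + (3 + f)) = 5/(1 + f))
n(K, z) = 2*z/(K + z) (n(K, z) = (2*z)/(K + z) = 2*z/(K + z))
(n(l(-16, -10) - 1*14, -302) + 170980)*(45632 + 373778) = (2*(-302)/((5/(1 - 16) - 1*14) - 302) + 170980)*(45632 + 373778) = (2*(-302)/((5/(-15) - 14) - 302) + 170980)*419410 = (2*(-302)/((5*(-1/15) - 14) - 302) + 170980)*419410 = (2*(-302)/((-1/3 - 14) - 302) + 170980)*419410 = (2*(-302)/(-43/3 - 302) + 170980)*419410 = (2*(-302)/(-949/3) + 170980)*419410 = (2*(-302)*(-3/949) + 170980)*419410 = (1812/949 + 170980)*419410 = (162261832/949)*419410 = 68054234959120/949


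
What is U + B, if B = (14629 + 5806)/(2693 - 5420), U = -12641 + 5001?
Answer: -20854715/2727 ≈ -7647.5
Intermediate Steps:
U = -7640
B = -20435/2727 (B = 20435/(-2727) = 20435*(-1/2727) = -20435/2727 ≈ -7.4936)
U + B = -7640 - 20435/2727 = -20854715/2727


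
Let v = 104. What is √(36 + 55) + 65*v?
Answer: 6760 + √91 ≈ 6769.5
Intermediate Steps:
√(36 + 55) + 65*v = √(36 + 55) + 65*104 = √91 + 6760 = 6760 + √91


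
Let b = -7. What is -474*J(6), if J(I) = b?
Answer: 3318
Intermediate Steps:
J(I) = -7
-474*J(6) = -474*(-7) = 3318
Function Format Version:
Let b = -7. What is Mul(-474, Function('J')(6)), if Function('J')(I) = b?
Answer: 3318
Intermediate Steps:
Function('J')(I) = -7
Mul(-474, Function('J')(6)) = Mul(-474, -7) = 3318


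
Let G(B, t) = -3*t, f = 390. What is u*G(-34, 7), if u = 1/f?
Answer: -7/130 ≈ -0.053846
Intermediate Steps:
u = 1/390 ≈ 0.0025641
u*G(-34, 7) = (-3*7)/390 = (1/390)*(-21) = -7/130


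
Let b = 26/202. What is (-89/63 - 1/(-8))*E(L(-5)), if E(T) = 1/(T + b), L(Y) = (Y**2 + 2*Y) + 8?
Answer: -65549/1177344 ≈ -0.055675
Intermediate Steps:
L(Y) = 8 + Y**2 + 2*Y
b = 13/101 (b = 26*(1/202) = 13/101 ≈ 0.12871)
E(T) = 1/(13/101 + T) (E(T) = 1/(T + 13/101) = 1/(13/101 + T))
(-89/63 - 1/(-8))*E(L(-5)) = (-89/63 - 1/(-8))*(101/(13 + 101*(8 + (-5)**2 + 2*(-5)))) = (-89*1/63 - 1*(-1/8))*(101/(13 + 101*(8 + 25 - 10))) = (-89/63 + 1/8)*(101/(13 + 101*23)) = -65549/(504*(13 + 2323)) = -65549/(504*2336) = -649/504*101/2336 = -65549/1177344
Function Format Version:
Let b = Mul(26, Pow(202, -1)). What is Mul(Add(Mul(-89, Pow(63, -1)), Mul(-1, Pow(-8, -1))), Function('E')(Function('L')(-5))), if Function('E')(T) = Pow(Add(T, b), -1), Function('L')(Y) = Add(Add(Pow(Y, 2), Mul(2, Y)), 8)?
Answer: Rational(-65549, 1177344) ≈ -0.055675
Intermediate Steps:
Function('L')(Y) = Add(8, Pow(Y, 2), Mul(2, Y))
b = Rational(13, 101) (b = Mul(26, Rational(1, 202)) = Rational(13, 101) ≈ 0.12871)
Function('E')(T) = Pow(Add(Rational(13, 101), T), -1) (Function('E')(T) = Pow(Add(T, Rational(13, 101)), -1) = Pow(Add(Rational(13, 101), T), -1))
Mul(Add(Mul(-89, Pow(63, -1)), Mul(-1, Pow(-8, -1))), Function('E')(Function('L')(-5))) = Mul(Add(Mul(-89, Pow(63, -1)), Mul(-1, Pow(-8, -1))), Mul(101, Pow(Add(13, Mul(101, Add(8, Pow(-5, 2), Mul(2, -5)))), -1))) = Mul(Add(Mul(-89, Rational(1, 63)), Mul(-1, Rational(-1, 8))), Mul(101, Pow(Add(13, Mul(101, Add(8, 25, -10))), -1))) = Mul(Add(Rational(-89, 63), Rational(1, 8)), Mul(101, Pow(Add(13, Mul(101, 23)), -1))) = Mul(Rational(-649, 504), Mul(101, Pow(Add(13, 2323), -1))) = Mul(Rational(-649, 504), Mul(101, Pow(2336, -1))) = Mul(Rational(-649, 504), Mul(101, Rational(1, 2336))) = Mul(Rational(-649, 504), Rational(101, 2336)) = Rational(-65549, 1177344)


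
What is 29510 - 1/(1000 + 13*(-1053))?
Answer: 374452391/12689 ≈ 29510.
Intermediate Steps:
29510 - 1/(1000 + 13*(-1053)) = 29510 - 1/(1000 - 13689) = 29510 - 1/(-12689) = 29510 - 1*(-1/12689) = 29510 + 1/12689 = 374452391/12689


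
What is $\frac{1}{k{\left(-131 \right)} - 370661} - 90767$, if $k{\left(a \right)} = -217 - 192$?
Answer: $- \frac{33680910691}{371070} \approx -90767.0$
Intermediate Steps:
$k{\left(a \right)} = -409$
$\frac{1}{k{\left(-131 \right)} - 370661} - 90767 = \frac{1}{-409 - 370661} - 90767 = \frac{1}{-371070} - 90767 = - \frac{1}{371070} - 90767 = - \frac{33680910691}{371070}$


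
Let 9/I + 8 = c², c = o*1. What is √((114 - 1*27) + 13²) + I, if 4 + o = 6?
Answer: 55/4 ≈ 13.750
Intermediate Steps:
o = 2 (o = -4 + 6 = 2)
c = 2 (c = 2*1 = 2)
I = -9/4 (I = 9/(-8 + 2²) = 9/(-8 + 4) = 9/(-4) = 9*(-¼) = -9/4 ≈ -2.2500)
√((114 - 1*27) + 13²) + I = √((114 - 1*27) + 13²) - 9/4 = √((114 - 27) + 169) - 9/4 = √(87 + 169) - 9/4 = √256 - 9/4 = 16 - 9/4 = 55/4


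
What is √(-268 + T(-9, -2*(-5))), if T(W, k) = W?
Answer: I*√277 ≈ 16.643*I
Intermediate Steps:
√(-268 + T(-9, -2*(-5))) = √(-268 - 9) = √(-277) = I*√277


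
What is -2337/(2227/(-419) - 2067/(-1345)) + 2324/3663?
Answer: 4829222050613/7799413446 ≈ 619.18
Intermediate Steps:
-2337/(2227/(-419) - 2067/(-1345)) + 2324/3663 = -2337/(2227*(-1/419) - 2067*(-1/1345)) + 2324*(1/3663) = -2337/(-2227/419 + 2067/1345) + 2324/3663 = -2337/(-2129242/563555) + 2324/3663 = -2337*(-563555/2129242) + 2324/3663 = 1317028035/2129242 + 2324/3663 = 4829222050613/7799413446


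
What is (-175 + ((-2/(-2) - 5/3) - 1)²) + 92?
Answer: -722/9 ≈ -80.222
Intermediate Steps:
(-175 + ((-2/(-2) - 5/3) - 1)²) + 92 = (-175 + ((-2*(-½) - 5*⅓) - 1)²) + 92 = (-175 + ((1 - 5/3) - 1)²) + 92 = (-175 + (-⅔ - 1)²) + 92 = (-175 + (-5/3)²) + 92 = (-175 + 25/9) + 92 = -1550/9 + 92 = -722/9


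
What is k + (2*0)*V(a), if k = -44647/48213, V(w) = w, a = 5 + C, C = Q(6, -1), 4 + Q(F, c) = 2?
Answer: -44647/48213 ≈ -0.92604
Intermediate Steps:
Q(F, c) = -2 (Q(F, c) = -4 + 2 = -2)
C = -2
a = 3 (a = 5 - 2 = 3)
k = -44647/48213 (k = -44647*1/48213 = -44647/48213 ≈ -0.92604)
k + (2*0)*V(a) = -44647/48213 + (2*0)*3 = -44647/48213 + 0*3 = -44647/48213 + 0 = -44647/48213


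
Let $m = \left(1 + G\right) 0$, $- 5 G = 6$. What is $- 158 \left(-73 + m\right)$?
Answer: $11534$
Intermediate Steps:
$G = - \frac{6}{5}$ ($G = \left(- \frac{1}{5}\right) 6 = - \frac{6}{5} \approx -1.2$)
$m = 0$ ($m = \left(1 - \frac{6}{5}\right) 0 = \left(- \frac{1}{5}\right) 0 = 0$)
$- 158 \left(-73 + m\right) = - 158 \left(-73 + 0\right) = \left(-158\right) \left(-73\right) = 11534$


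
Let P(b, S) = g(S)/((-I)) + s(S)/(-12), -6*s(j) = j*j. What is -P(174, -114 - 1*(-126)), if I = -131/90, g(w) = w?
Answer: -1342/131 ≈ -10.244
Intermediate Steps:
s(j) = -j²/6 (s(j) = -j*j/6 = -j²/6)
I = -131/90 (I = -131*1/90 = -131/90 ≈ -1.4556)
P(b, S) = S²/72 + 90*S/131 (P(b, S) = S/((-1*(-131/90))) - S²/6/(-12) = S/(131/90) - S²/6*(-1/12) = S*(90/131) + S²/72 = 90*S/131 + S²/72 = S²/72 + 90*S/131)
-P(174, -114 - 1*(-126)) = -(-114 - 1*(-126))*(6480 + 131*(-114 - 1*(-126)))/9432 = -(-114 + 126)*(6480 + 131*(-114 + 126))/9432 = -12*(6480 + 131*12)/9432 = -12*(6480 + 1572)/9432 = -12*8052/9432 = -1*1342/131 = -1342/131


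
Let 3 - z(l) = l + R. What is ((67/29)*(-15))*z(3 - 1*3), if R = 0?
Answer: -3015/29 ≈ -103.97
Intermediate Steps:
z(l) = 3 - l (z(l) = 3 - (l + 0) = 3 - l)
((67/29)*(-15))*z(3 - 1*3) = ((67/29)*(-15))*(3 - (3 - 1*3)) = ((67*(1/29))*(-15))*(3 - (3 - 3)) = ((67/29)*(-15))*(3 - 1*0) = -1005*(3 + 0)/29 = -1005/29*3 = -3015/29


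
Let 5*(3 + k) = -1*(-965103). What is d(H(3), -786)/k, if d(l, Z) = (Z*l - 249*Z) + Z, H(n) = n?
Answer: 160475/160848 ≈ 0.99768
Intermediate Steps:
k = 965088/5 (k = -3 + (-1*(-965103))/5 = -3 + (1/5)*965103 = -3 + 965103/5 = 965088/5 ≈ 1.9302e+5)
d(l, Z) = -248*Z + Z*l (d(l, Z) = (-249*Z + Z*l) + Z = -248*Z + Z*l)
d(H(3), -786)/k = (-786*(-248 + 3))/(965088/5) = -786*(-245)*(5/965088) = 192570*(5/965088) = 160475/160848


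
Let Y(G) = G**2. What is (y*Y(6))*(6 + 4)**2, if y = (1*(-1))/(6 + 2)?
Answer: -450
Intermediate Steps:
y = -1/8 ≈ -0.12500
(y*Y(6))*(6 + 4)**2 = (-1/8*6**2)*(6 + 4)**2 = -1/8*36*10**2 = -9/2*100 = -450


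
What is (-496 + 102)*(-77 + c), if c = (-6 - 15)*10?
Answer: 113078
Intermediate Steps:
c = -210 (c = -21*10 = -210)
(-496 + 102)*(-77 + c) = (-496 + 102)*(-77 - 210) = -394*(-287) = 113078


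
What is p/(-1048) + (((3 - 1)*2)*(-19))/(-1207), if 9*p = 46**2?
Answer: -459295/2846106 ≈ -0.16138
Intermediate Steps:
p = 2116/9 (p = (1/9)*46**2 = (1/9)*2116 = 2116/9 ≈ 235.11)
p/(-1048) + (((3 - 1)*2)*(-19))/(-1207) = (2116/9)/(-1048) + (((3 - 1)*2)*(-19))/(-1207) = (2116/9)*(-1/1048) + ((2*2)*(-19))*(-1/1207) = -529/2358 + (4*(-19))*(-1/1207) = -529/2358 - 76*(-1/1207) = -529/2358 + 76/1207 = -459295/2846106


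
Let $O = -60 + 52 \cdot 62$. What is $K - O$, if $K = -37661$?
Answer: $-40825$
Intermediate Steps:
$O = 3164$ ($O = -60 + 3224 = 3164$)
$K - O = -37661 - 3164 = -40825$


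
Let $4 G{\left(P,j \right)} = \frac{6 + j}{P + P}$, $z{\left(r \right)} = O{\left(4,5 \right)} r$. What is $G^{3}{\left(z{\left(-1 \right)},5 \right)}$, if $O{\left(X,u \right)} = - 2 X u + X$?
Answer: $\frac{1331}{23887872} \approx 5.5719 \cdot 10^{-5}$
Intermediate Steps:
$O{\left(X,u \right)} = X - 2 X u$ ($O{\left(X,u \right)} = - 2 X u + X = X - 2 X u$)
$z{\left(r \right)} = - 36 r$ ($z{\left(r \right)} = 4 \left(1 - 10\right) r = 4 \left(-9\right) r = - 36 r$)
$G{\left(P,j \right)} = \frac{6 + j}{8 P}$ ($G{\left(P,j \right)} = \frac{\left(6 + j\right) \frac{1}{P + P}}{4} = \frac{\left(6 + j\right) \frac{1}{2 P}}{4} = \frac{\frac{1}{2} \frac{1}{P} \left(6 + j\right)}{4} = \frac{6 + j}{8 P}$)
$G^{3}{\left(z{\left(-1 \right)},5 \right)} = \left(\frac{6 + 5}{8 \left(\left(-36\right) \left(-1\right)\right)}\right)^{3} = \left(\frac{1}{8} \cdot \frac{1}{36} \cdot 11\right)^{3} = \left(\frac{11}{288}\right)^{3} = \frac{1331}{23887872}$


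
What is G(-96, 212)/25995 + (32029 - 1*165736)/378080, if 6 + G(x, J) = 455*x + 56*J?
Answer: -3100790117/1965637920 ≈ -1.5775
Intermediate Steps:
G(x, J) = -6 + 56*J + 455*x (G(x, J) = -6 + (455*x + 56*J) = -6 + (56*J + 455*x) = -6 + 56*J + 455*x)
G(-96, 212)/25995 + (32029 - 1*165736)/378080 = (-6 + 56*212 + 455*(-96))/25995 + (32029 - 1*165736)/378080 = (-6 + 11872 - 43680)*(1/25995) + (32029 - 165736)*(1/378080) = -31814*1/25995 - 133707*1/378080 = -31814/25995 - 133707/378080 = -3100790117/1965637920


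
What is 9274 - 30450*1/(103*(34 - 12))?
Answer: 10492217/1133 ≈ 9260.6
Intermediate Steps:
9274 - 30450*1/(103*(34 - 12)) = 9274 - 30450/(22*103) = 9274 - 30450/2266 = 9274 - 30450*1/2266 = 9274 - 15225/1133 = 10492217/1133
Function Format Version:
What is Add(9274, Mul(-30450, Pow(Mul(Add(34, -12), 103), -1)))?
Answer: Rational(10492217, 1133) ≈ 9260.6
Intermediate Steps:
Add(9274, Mul(-30450, Pow(Mul(Add(34, -12), 103), -1))) = Add(9274, Mul(-30450, Pow(Mul(22, 103), -1))) = Add(9274, Mul(-30450, Pow(2266, -1))) = Add(9274, Mul(-30450, Rational(1, 2266))) = Add(9274, Rational(-15225, 1133)) = Rational(10492217, 1133)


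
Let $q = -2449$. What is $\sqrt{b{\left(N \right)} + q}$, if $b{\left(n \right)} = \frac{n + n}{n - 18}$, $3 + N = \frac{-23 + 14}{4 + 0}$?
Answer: $\frac{i \sqrt{2353055}}{31} \approx 49.483 i$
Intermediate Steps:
$N = - \frac{21}{4}$ ($N = -3 + \frac{-23 + 14}{4 + 0} = -3 - \frac{9}{4} = - \frac{21}{4} \approx -5.25$)
$b{\left(n \right)} = \frac{2 n}{-18 + n}$
$\sqrt{b{\left(N \right)} + q} = \sqrt{2 \left(- \frac{21}{4}\right) \frac{1}{-18 - \frac{21}{4}} - 2449} = \sqrt{2 \left(- \frac{21}{4}\right) \frac{1}{- \frac{93}{4}} - 2449} = \sqrt{2 \left(- \frac{21}{4}\right) \left(- \frac{4}{93}\right) - 2449} = \sqrt{\frac{14}{31} - 2449} = \sqrt{- \frac{75905}{31}} = \frac{i \sqrt{2353055}}{31}$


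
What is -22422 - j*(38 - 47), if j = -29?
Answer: -22683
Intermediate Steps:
-22422 - j*(38 - 47) = -22422 - (-29)*(38 - 47) = -22422 - (-29)*(-9) = -22422 - 1*261 = -22422 - 261 = -22683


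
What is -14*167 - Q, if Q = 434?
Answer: -2772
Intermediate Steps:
-14*167 - Q = -14*167 - 1*434 = -2338 - 434 = -2772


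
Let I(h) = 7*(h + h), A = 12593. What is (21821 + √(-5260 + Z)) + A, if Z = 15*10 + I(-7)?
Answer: 34414 + 2*I*√1302 ≈ 34414.0 + 72.167*I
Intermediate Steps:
I(h) = 14*h (I(h) = 7*(2*h) = 14*h)
Z = 52 (Z = 15*10 + 14*(-7) = 150 - 98 = 52)
(21821 + √(-5260 + Z)) + A = (21821 + √(-5260 + 52)) + 12593 = (21821 + √(-5208)) + 12593 = (21821 + 2*I*√1302) + 12593 = 34414 + 2*I*√1302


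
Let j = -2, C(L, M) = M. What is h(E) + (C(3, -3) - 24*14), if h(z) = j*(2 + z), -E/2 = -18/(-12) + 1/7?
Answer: -2355/7 ≈ -336.43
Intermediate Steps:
E = -23/7 (E = -2*(-18/(-12) + 1/7) = -2*(-18*(-1/12) + 1*(1/7)) = -2*(3/2 + 1/7) = -2*23/14 = -23/7 ≈ -3.2857)
h(z) = -4 - 2*z (h(z) = -2*(2 + z) = -4 - 2*z)
h(E) + (C(3, -3) - 24*14) = (-4 - 2*(-23/7)) + (-3 - 24*14) = (-4 + 46/7) + (-3 - 336) = 18/7 - 339 = -2355/7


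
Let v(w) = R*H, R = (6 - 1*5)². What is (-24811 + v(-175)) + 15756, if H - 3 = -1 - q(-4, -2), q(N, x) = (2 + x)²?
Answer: -9053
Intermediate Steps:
R = 1 (R = (6 - 5)² = 1² = 1)
H = 2 (H = 3 + (-1 - (2 - 2)²) = 3 + (-1 - 1*0²) = 3 + (-1 - 1*0) = 3 + (-1 + 0) = 3 - 1 = 2)
v(w) = 2 (v(w) = 1*2 = 2)
(-24811 + v(-175)) + 15756 = (-24811 + 2) + 15756 = -24809 + 15756 = -9053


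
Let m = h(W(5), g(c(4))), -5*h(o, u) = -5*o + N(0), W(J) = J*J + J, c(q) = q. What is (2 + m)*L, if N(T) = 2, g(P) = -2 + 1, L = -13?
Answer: -2054/5 ≈ -410.80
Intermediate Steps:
g(P) = -1
W(J) = J + J² (W(J) = J² + J = J + J²)
h(o, u) = -⅖ + o (h(o, u) = -(-5*o + 2)/5 = -(2 - 5*o)/5 = -⅖ + o)
m = 148/5 (m = -⅖ + 5*(1 + 5) = -⅖ + 5*6 = -⅖ + 30 = 148/5 ≈ 29.600)
(2 + m)*L = (2 + 148/5)*(-13) = (158/5)*(-13) = -2054/5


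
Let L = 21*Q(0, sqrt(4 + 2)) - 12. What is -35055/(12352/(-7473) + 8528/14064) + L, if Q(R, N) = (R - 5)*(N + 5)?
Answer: 25175180958/763811 - 105*sqrt(6) ≈ 32703.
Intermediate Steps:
Q(R, N) = (-5 + R)*(5 + N)
L = -537 - 105*sqrt(6) (L = 21*(-25 - 5*sqrt(4 + 2) + 5*0 + sqrt(4 + 2)*0) - 12 = 21*(-25 - 5*sqrt(6) + 0 + sqrt(6)*0) - 12 = 21*(-25 - 5*sqrt(6) + 0 + 0) - 12 = 21*(-25 - 5*sqrt(6)) - 12 = (-525 - 105*sqrt(6)) - 12 = -537 - 105*sqrt(6) ≈ -794.20)
-35055/(12352/(-7473) + 8528/14064) + L = -35055/(12352/(-7473) + 8528/14064) + (-537 - 105*sqrt(6)) = -35055/(12352*(-1/7473) + 8528*(1/14064)) + (-537 - 105*sqrt(6)) = -35055/(-12352/7473 + 533/879) + (-537 - 105*sqrt(6)) = -35055/(-763811/729863) + (-537 - 105*sqrt(6)) = -35055*(-729863/763811) + (-537 - 105*sqrt(6)) = 25585347465/763811 + (-537 - 105*sqrt(6)) = 25175180958/763811 - 105*sqrt(6)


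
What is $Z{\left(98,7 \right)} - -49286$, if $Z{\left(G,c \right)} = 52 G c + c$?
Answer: $84965$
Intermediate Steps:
$Z{\left(G,c \right)} = c + 52 G c$ ($Z{\left(G,c \right)} = 52 G c + c = c + 52 G c$)
$Z{\left(98,7 \right)} - -49286 = 7 \left(1 + 52 \cdot 98\right) - -49286 = 7 \left(1 + 5096\right) + 49286 = 7 \cdot 5097 + 49286 = 35679 + 49286 = 84965$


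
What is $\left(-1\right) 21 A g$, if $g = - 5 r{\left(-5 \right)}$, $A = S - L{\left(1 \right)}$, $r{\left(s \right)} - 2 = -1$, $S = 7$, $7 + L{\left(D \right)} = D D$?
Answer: $1365$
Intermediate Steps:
$L{\left(D \right)} = -7 + D^{2}$ ($L{\left(D \right)} = -7 + D D = -7 + D^{2}$)
$r{\left(s \right)} = 1$ ($r{\left(s \right)} = 2 - 1 = 1$)
$A = 13$ ($A = 7 - \left(-7 + 1^{2}\right) = 7 - \left(-7 + 1\right) = 7 - -6 = 7 + 6 = 13$)
$g = -5$ ($g = \left(-5\right) 1 = -5$)
$\left(-1\right) 21 A g = \left(-1\right) 21 \cdot 13 \left(-5\right) = \left(-21\right) 13 \left(-5\right) = \left(-273\right) \left(-5\right) = 1365$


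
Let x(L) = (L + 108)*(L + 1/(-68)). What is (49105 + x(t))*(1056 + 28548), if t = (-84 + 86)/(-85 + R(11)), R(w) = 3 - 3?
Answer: 10502131391586/7225 ≈ 1.4536e+9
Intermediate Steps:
R(w) = 0
t = -2/85 (t = (-84 + 86)/(-85 + 0) = 2/(-85) = 2*(-1/85) = -2/85 ≈ -0.023529)
x(L) = (108 + L)*(-1/68 + L) (x(L) = (108 + L)*(L - 1/68) = (108 + L)*(-1/68 + L))
(49105 + x(t))*(1056 + 28548) = (49105 + (-27/17 + (-2/85)**2 + (7343/68)*(-2/85)))*(1056 + 28548) = (49105 + (-27/17 + 4/7225 - 7343/2890))*29604 = (49105 - 59657/14450)*29604 = (709507593/14450)*29604 = 10502131391586/7225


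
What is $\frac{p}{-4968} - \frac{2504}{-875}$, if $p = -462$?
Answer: $\frac{2140687}{724500} \approx 2.9547$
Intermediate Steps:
$\frac{p}{-4968} - \frac{2504}{-875} = - \frac{462}{-4968} - \frac{2504}{-875} = \left(-462\right) \left(- \frac{1}{4968}\right) - - \frac{2504}{875} = \frac{77}{828} + \frac{2504}{875} = \frac{2140687}{724500}$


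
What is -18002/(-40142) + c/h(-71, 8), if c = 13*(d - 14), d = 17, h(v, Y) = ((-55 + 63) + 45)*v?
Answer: 33087994/75527173 ≈ 0.43809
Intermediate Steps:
h(v, Y) = 53*v (h(v, Y) = (8 + 45)*v = 53*v)
c = 39 (c = 13*(17 - 14) = 13*3 = 39)
-18002/(-40142) + c/h(-71, 8) = -18002/(-40142) + 39/((53*(-71))) = -18002*(-1/40142) + 39/(-3763) = 9001/20071 + 39*(-1/3763) = 9001/20071 - 39/3763 = 33087994/75527173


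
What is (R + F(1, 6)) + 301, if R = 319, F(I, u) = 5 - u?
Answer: 619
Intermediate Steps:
(R + F(1, 6)) + 301 = (319 + (5 - 1*6)) + 301 = (319 + (5 - 6)) + 301 = (319 - 1) + 301 = 318 + 301 = 619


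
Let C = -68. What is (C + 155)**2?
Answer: 7569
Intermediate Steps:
(C + 155)**2 = (-68 + 155)**2 = 87**2 = 7569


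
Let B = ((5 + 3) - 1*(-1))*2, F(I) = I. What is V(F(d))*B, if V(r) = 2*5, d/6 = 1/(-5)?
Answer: 180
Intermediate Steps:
d = -6/5 (d = 6*(1/(-5)) = 6*(1*(-1/5)) = 6*(-1/5) = -6/5 ≈ -1.2000)
V(r) = 10
B = 18 (B = (8 + 1)*2 = 9*2 = 18)
V(F(d))*B = 10*18 = 180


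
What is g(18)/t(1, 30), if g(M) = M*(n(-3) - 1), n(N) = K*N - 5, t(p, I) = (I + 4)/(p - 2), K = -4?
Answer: -54/17 ≈ -3.1765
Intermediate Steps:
t(p, I) = (4 + I)/(-2 + p)
n(N) = -5 - 4*N (n(N) = -4*N - 5 = -5 - 4*N)
g(M) = 6*M (g(M) = M*((-5 - 4*(-3)) - 1) = M*((-5 + 12) - 1) = M*(7 - 1) = M*6 = 6*M)
g(18)/t(1, 30) = (6*18)/(((4 + 30)/(-2 + 1))) = 108/((34/(-1))) = 108/((-1*34)) = 108/(-34) = 108*(-1/34) = -54/17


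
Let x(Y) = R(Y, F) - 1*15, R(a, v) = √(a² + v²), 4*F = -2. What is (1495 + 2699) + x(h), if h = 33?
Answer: 4179 + √4357/2 ≈ 4212.0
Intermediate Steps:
F = -½ (F = (¼)*(-2) = -½ ≈ -0.50000)
x(Y) = -15 + √(¼ + Y²) (x(Y) = √(Y² + (-½)²) - 1*15 = √(Y² + ¼) - 15 = √(¼ + Y²) - 15 = -15 + √(¼ + Y²))
(1495 + 2699) + x(h) = (1495 + 2699) + (-15 + √(1 + 4*33²)/2) = 4194 + (-15 + √(1 + 4*1089)/2) = 4194 + (-15 + √(1 + 4356)/2) = 4194 + (-15 + √4357/2) = 4179 + √4357/2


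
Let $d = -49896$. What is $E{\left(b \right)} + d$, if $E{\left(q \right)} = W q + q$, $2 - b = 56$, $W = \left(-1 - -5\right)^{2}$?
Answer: $-50814$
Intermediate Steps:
$W = 16$ ($W = \left(-1 + 5\right)^{2} = 4^{2} = 16$)
$b = -54$ ($b = 2 - 56 = -54$)
$E{\left(q \right)} = 17 q$ ($E{\left(q \right)} = 16 q + q = 17 q$)
$E{\left(b \right)} + d = 17 \left(-54\right) - 49896 = -918 - 49896 = -50814$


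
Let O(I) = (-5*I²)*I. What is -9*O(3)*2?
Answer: 2430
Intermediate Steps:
O(I) = -5*I³
-9*O(3)*2 = -(-45)*3³*2 = -(-45)*27*2 = -9*(-135)*2 = 1215*2 = 2430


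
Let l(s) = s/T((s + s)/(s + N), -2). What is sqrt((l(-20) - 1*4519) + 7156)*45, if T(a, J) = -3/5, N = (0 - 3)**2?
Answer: 15*sqrt(24033) ≈ 2325.4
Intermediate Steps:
N = 9 (N = (-3)**2 = 9)
T(a, J) = -3/5 (T(a, J) = -3*1/5 = -3/5)
l(s) = -5*s/3 (l(s) = s/(-3/5) = s*(-5/3) = -5*s/3)
sqrt((l(-20) - 1*4519) + 7156)*45 = sqrt((-5/3*(-20) - 1*4519) + 7156)*45 = sqrt((100/3 - 4519) + 7156)*45 = sqrt(-13457/3 + 7156)*45 = sqrt(8011/3)*45 = (sqrt(24033)/3)*45 = 15*sqrt(24033)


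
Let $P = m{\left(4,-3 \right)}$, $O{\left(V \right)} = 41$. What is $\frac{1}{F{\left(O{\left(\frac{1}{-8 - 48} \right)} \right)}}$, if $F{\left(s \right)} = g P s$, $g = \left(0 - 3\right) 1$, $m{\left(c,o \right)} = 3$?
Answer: $- \frac{1}{369} \approx -0.00271$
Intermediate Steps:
$g = -3$ ($g = \left(-3\right) 1 = -3$)
$P = 3$
$F{\left(s \right)} = - 9 s$ ($F{\left(s \right)} = \left(-3\right) 3 s = - 9 s$)
$\frac{1}{F{\left(O{\left(\frac{1}{-8 - 48} \right)} \right)}} = \frac{1}{\left(-9\right) 41} = \frac{1}{-369} = - \frac{1}{369}$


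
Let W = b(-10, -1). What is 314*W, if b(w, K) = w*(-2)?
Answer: 6280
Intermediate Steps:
b(w, K) = -2*w
W = 20 (W = -2*(-10) = 20)
314*W = 314*20 = 6280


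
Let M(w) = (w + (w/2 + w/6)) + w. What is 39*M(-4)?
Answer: -416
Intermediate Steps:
M(w) = 8*w/3 (M(w) = (w + (w*(½) + w*(⅙))) + w = (w + (w/2 + w/6)) + w = (w + 2*w/3) + w = 5*w/3 + w = 8*w/3)
39*M(-4) = 39*((8/3)*(-4)) = 39*(-32/3) = -416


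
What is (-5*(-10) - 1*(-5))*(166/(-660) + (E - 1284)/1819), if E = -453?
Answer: -724187/10914 ≈ -66.354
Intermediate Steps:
(-5*(-10) - 1*(-5))*(166/(-660) + (E - 1284)/1819) = (-5*(-10) - 1*(-5))*(166/(-660) + (-453 - 1284)/1819) = (50 + 5)*(166*(-1/660) - 1737*1/1819) = 55*(-83/330 - 1737/1819) = 55*(-724187/600270) = -724187/10914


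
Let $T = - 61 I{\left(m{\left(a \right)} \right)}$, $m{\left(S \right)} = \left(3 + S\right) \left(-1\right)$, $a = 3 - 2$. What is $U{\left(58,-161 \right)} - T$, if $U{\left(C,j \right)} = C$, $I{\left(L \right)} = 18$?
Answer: $1156$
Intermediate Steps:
$a = 1$
$m{\left(S \right)} = -3 - S$
$T = -1098$ ($T = \left(-61\right) 18 = -1098$)
$U{\left(58,-161 \right)} - T = 58 - -1098 = 58 + 1098 = 1156$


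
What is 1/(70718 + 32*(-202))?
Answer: 1/64254 ≈ 1.5563e-5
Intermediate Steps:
1/(70718 + 32*(-202)) = 1/(70718 - 6464) = 1/64254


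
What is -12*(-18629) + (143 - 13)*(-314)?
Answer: 182728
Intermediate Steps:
-12*(-18629) + (143 - 13)*(-314) = 223548 + 130*(-314) = 223548 - 40820 = 182728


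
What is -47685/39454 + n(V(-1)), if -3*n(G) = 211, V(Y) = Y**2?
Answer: -8467849/118362 ≈ -71.542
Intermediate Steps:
n(G) = -211/3 (n(G) = -1/3*211 = -211/3)
-47685/39454 + n(V(-1)) = -47685/39454 - 211/3 = -8467849/118362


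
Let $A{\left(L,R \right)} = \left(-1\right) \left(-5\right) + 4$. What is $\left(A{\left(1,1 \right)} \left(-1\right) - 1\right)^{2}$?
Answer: $100$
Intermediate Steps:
$A{\left(L,R \right)} = 9$ ($A{\left(L,R \right)} = 5 + 4 = 9$)
$\left(A{\left(1,1 \right)} \left(-1\right) - 1\right)^{2} = \left(9 \left(-1\right) - 1\right)^{2} = \left(-9 - 1\right)^{2} = \left(-10\right)^{2} = 100$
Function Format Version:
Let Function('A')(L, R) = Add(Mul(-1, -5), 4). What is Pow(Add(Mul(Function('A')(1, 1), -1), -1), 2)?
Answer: 100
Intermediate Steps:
Function('A')(L, R) = 9 (Function('A')(L, R) = Add(5, 4) = 9)
Pow(Add(Mul(Function('A')(1, 1), -1), -1), 2) = Pow(Add(Mul(9, -1), -1), 2) = Pow(Add(-9, -1), 2) = Pow(-10, 2) = 100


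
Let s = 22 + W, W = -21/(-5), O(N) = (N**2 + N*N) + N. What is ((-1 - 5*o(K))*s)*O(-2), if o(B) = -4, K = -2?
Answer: 14934/5 ≈ 2986.8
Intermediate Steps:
O(N) = N + 2*N**2 (O(N) = (N**2 + N**2) + N = 2*N**2 + N = N + 2*N**2)
W = 21/5 (W = -21*(-1/5) = 21/5 ≈ 4.2000)
s = 131/5 (s = 22 + 21/5 = 131/5 ≈ 26.200)
((-1 - 5*o(K))*s)*O(-2) = ((-1 - 5*(-4))*(131/5))*(-2*(1 + 2*(-2))) = ((-1 + 20)*(131/5))*(-2*(1 - 4)) = (19*(131/5))*(-2*(-3)) = (2489/5)*6 = 14934/5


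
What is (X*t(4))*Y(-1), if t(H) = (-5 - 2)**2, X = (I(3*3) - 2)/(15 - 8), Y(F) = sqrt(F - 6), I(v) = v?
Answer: 49*I*sqrt(7) ≈ 129.64*I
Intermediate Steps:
Y(F) = sqrt(-6 + F)
X = 1 (X = (3*3 - 2)/(15 - 8) = (9 - 2)/7 = 7*(1/7) = 1)
t(H) = 49 (t(H) = (-7)**2 = 49)
(X*t(4))*Y(-1) = (1*49)*sqrt(-6 - 1) = 49*sqrt(-7) = 49*(I*sqrt(7)) = 49*I*sqrt(7)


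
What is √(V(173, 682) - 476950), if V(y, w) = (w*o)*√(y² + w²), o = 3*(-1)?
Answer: √(-476950 - 2046*√495053) ≈ 1384.4*I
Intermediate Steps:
o = -3
V(y, w) = -3*w*√(w² + y²) (V(y, w) = (w*(-3))*√(y² + w²) = (-3*w)*√(w² + y²) = -3*w*√(w² + y²))
√(V(173, 682) - 476950) = √(-3*682*√(682² + 173²) - 476950) = √(-3*682*√(465124 + 29929) - 476950) = √(-3*682*√495053 - 476950) = √(-2046*√495053 - 476950) = √(-476950 - 2046*√495053)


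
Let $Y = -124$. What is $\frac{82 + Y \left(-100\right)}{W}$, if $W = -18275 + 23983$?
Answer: $\frac{6241}{2854} \approx 2.1868$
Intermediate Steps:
$W = 5708$
$\frac{82 + Y \left(-100\right)}{W} = \frac{82 - -12400}{5708} = \left(82 + 12400\right) \frac{1}{5708} = 12482 \cdot \frac{1}{5708} = \frac{6241}{2854}$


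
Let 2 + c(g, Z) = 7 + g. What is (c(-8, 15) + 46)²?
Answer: 1849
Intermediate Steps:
c(g, Z) = 5 + g (c(g, Z) = -2 + (7 + g) = 5 + g)
(c(-8, 15) + 46)² = ((5 - 8) + 46)² = (-3 + 46)² = 43² = 1849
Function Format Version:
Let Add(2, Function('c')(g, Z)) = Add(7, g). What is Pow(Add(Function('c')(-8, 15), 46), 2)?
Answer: 1849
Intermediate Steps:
Function('c')(g, Z) = Add(5, g) (Function('c')(g, Z) = Add(-2, Add(7, g)) = Add(5, g))
Pow(Add(Function('c')(-8, 15), 46), 2) = Pow(Add(Add(5, -8), 46), 2) = Pow(Add(-3, 46), 2) = Pow(43, 2) = 1849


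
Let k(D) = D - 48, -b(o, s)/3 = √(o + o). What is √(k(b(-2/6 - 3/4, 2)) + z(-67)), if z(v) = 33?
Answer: √(-60 - 2*I*√78)/2 ≈ 0.56413 - 3.9139*I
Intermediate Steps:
b(o, s) = -3*√2*√o (b(o, s) = -3*√(o + o) = -3*√2*√o)
k(D) = -48 + D
√(k(b(-2/6 - 3/4, 2)) + z(-67)) = √((-48 - 3*√2*√(-2/6 - 3/4)) + 33) = √((-48 - 3*√2*√(-2*⅙ - 3*¼)) + 33) = √((-48 - 3*√2*√(-⅓ - ¾)) + 33) = √((-48 - 3*√2*√(-13/12)) + 33) = √((-48 - 3*√2*I*√39/6) + 33) = √((-48 - I*√78/2) + 33) = √(-15 - I*√78/2)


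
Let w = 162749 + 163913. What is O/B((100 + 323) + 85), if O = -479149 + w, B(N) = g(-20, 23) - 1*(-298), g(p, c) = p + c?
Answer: -152487/301 ≈ -506.60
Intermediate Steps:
w = 326662
g(p, c) = c + p
B(N) = 301 (B(N) = (23 - 20) - 1*(-298) = 3 + 298 = 301)
O = -152487 (O = -479149 + 326662 = -152487)
O/B((100 + 323) + 85) = -152487/301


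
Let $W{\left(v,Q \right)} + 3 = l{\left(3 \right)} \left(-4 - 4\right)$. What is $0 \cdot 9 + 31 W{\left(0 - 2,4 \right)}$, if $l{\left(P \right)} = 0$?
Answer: $-93$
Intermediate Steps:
$W{\left(v,Q \right)} = -3$ ($W{\left(v,Q \right)} = -3 + 0 \left(-4 - 4\right) = -3 + 0 \left(-8\right) = -3 + 0 = -3$)
$0 \cdot 9 + 31 W{\left(0 - 2,4 \right)} = 0 \cdot 9 + 31 \left(-3\right) = 0 - 93 = -93$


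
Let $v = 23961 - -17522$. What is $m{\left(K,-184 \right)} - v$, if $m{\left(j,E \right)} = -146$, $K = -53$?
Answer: $-41629$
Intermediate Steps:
$v = 41483$ ($v = 23961 + 17522 = 41483$)
$m{\left(K,-184 \right)} - v = -146 - 41483 = -41629$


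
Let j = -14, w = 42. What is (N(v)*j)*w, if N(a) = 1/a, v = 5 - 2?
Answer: -196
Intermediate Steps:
v = 3
(N(v)*j)*w = (-14/3)*42 = ((1/3)*(-14))*42 = -14/3*42 = -196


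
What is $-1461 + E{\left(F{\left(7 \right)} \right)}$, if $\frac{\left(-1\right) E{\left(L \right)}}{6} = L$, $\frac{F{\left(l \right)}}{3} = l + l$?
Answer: $-1713$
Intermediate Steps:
$F{\left(l \right)} = 6 l$ ($F{\left(l \right)} = 3 \left(l + l\right) = 3 \cdot 2 l = 6 l$)
$E{\left(L \right)} = - 6 L$
$-1461 + E{\left(F{\left(7 \right)} \right)} = -1461 - 6 \cdot 6 \cdot 7 = -1461 - 252 = -1713$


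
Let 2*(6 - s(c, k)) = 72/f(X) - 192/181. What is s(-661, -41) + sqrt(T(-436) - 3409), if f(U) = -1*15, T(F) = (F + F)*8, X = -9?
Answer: 8082/905 + I*sqrt(10385) ≈ 8.9304 + 101.91*I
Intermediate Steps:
T(F) = 16*F (T(F) = (2*F)*8 = 16*F)
f(U) = -15
s(c, k) = 8082/905 (s(c, k) = 6 - (72/(-15) - 192/181)/2 = 6 - (72*(-1/15) - 192*1/181)/2 = 6 - (-24/5 - 192/181)/2 = 6 - 1/2*(-5304/905) = 6 + 2652/905 = 8082/905)
s(-661, -41) + sqrt(T(-436) - 3409) = 8082/905 + sqrt(16*(-436) - 3409) = 8082/905 + sqrt(-6976 - 3409) = 8082/905 + sqrt(-10385) = 8082/905 + I*sqrt(10385)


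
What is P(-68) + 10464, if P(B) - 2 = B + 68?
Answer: 10466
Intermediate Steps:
P(B) = 70 + B (P(B) = 2 + (B + 68) = 2 + (68 + B) = 70 + B)
P(-68) + 10464 = (70 - 68) + 10464 = 2 + 10464 = 10466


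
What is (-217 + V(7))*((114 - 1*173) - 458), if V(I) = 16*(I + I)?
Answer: -3619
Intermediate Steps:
V(I) = 32*I (V(I) = 16*(2*I) = 32*I)
(-217 + V(7))*((114 - 1*173) - 458) = (-217 + 32*7)*((114 - 1*173) - 458) = (-217 + 224)*((114 - 173) - 458) = 7*(-59 - 458) = 7*(-517) = -3619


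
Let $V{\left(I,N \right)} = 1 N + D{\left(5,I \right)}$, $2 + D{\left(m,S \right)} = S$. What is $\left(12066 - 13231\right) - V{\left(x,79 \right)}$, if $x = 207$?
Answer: $-1449$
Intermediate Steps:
$D{\left(m,S \right)} = -2 + S$
$V{\left(I,N \right)} = -2 + I + N$ ($V{\left(I,N \right)} = 1 N + \left(-2 + I\right) = N + \left(-2 + I\right) = -2 + I + N$)
$\left(12066 - 13231\right) - V{\left(x,79 \right)} = \left(12066 - 13231\right) - \left(-2 + 207 + 79\right) = -1165 - 284 = -1449$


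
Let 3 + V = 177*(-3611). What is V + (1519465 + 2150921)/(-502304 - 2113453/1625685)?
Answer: -521929587912045360/816590191693 ≈ -6.3916e+5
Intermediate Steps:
V = -639150 (V = -3 + 177*(-3611) = -3 - 639147 = -639150)
V + (1519465 + 2150921)/(-502304 - 2113453/1625685) = -639150 + (1519465 + 2150921)/(-502304 - 2113453/1625685) = -639150 + 3670386/(-502304 - 2113453*1/1625685) = -639150 + 3670386/(-502304 - 2113453/1625685) = -639150 + 3670386/(-816590191693/1625685) = -639150 + 3670386*(-1625685/816590191693) = -639150 - 5966891464410/816590191693 = -521929587912045360/816590191693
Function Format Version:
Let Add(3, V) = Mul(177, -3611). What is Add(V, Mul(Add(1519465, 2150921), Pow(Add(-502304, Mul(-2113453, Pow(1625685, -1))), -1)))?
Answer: Rational(-521929587912045360, 816590191693) ≈ -6.3916e+5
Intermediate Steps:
V = -639150 (V = Add(-3, Mul(177, -3611)) = Add(-3, -639147) = -639150)
Add(V, Mul(Add(1519465, 2150921), Pow(Add(-502304, Mul(-2113453, Pow(1625685, -1))), -1))) = Add(-639150, Mul(Add(1519465, 2150921), Pow(Add(-502304, Mul(-2113453, Pow(1625685, -1))), -1))) = Add(-639150, Mul(3670386, Pow(Add(-502304, Mul(-2113453, Rational(1, 1625685))), -1))) = Add(-639150, Mul(3670386, Pow(Add(-502304, Rational(-2113453, 1625685)), -1))) = Add(-639150, Mul(3670386, Pow(Rational(-816590191693, 1625685), -1))) = Add(-639150, Mul(3670386, Rational(-1625685, 816590191693))) = Add(-639150, Rational(-5966891464410, 816590191693)) = Rational(-521929587912045360, 816590191693)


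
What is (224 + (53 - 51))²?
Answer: 51076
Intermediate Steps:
(224 + (53 - 51))² = (224 + 2)² = 226² = 51076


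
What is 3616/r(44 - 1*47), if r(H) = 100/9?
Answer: 8136/25 ≈ 325.44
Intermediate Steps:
r(H) = 100/9 (r(H) = 100*(1/9) = 100/9)
3616/r(44 - 1*47) = 3616/(100/9) = 3616*(9/100) = 8136/25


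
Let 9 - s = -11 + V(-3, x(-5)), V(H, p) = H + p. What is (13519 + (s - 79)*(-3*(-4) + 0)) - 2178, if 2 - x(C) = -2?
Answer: 10621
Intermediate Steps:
x(C) = 4 (x(C) = 2 - 1*(-2) = 2 + 2 = 4)
s = 19 (s = 9 - (-11 + (-3 + 4)) = 9 - (-11 + 1) = 9 - 1*(-10) = 9 + 10 = 19)
(13519 + (s - 79)*(-3*(-4) + 0)) - 2178 = (13519 + (19 - 79)*(-3*(-4) + 0)) - 2178 = (13519 - 60*(12 + 0)) - 2178 = (13519 - 60*12) - 2178 = (13519 - 720) - 2178 = 12799 - 2178 = 10621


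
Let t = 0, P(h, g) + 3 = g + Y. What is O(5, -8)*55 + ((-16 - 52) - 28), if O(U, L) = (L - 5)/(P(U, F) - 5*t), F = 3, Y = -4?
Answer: 331/4 ≈ 82.750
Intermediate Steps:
P(h, g) = -7 + g (P(h, g) = -3 + (g - 4) = -3 + (-4 + g) = -7 + g)
O(U, L) = 5/4 - L/4 (O(U, L) = (L - 5)/((-7 + 3) - 5*0) = (-5 + L)/(-4 + 0) = (-5 + L)/(-4) = (-5 + L)*(-1/4) = 5/4 - L/4)
O(5, -8)*55 + ((-16 - 52) - 28) = (5/4 - 1/4*(-8))*55 + ((-16 - 52) - 28) = (5/4 + 2)*55 + (-68 - 28) = (13/4)*55 - 96 = 715/4 - 96 = 331/4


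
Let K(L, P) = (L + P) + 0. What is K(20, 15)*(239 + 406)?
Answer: 22575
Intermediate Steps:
K(L, P) = L + P
K(20, 15)*(239 + 406) = (20 + 15)*(239 + 406) = 35*645 = 22575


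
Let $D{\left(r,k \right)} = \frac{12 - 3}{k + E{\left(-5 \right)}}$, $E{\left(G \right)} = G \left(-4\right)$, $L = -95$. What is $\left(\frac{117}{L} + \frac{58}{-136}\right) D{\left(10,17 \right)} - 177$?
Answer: $- \frac{42402939}{239020} \approx -177.4$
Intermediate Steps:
$E{\left(G \right)} = - 4 G$
$D{\left(r,k \right)} = \frac{9}{20 + k}$ ($D{\left(r,k \right)} = \frac{12 - 3}{k - -20} = \frac{9}{k + 20} = \frac{9}{20 + k}$)
$\left(\frac{117}{L} + \frac{58}{-136}\right) D{\left(10,17 \right)} - 177 = \left(\frac{117}{-95} + \frac{58}{-136}\right) \frac{9}{20 + 17} - 177 = \left(117 \left(- \frac{1}{95}\right) + 58 \left(- \frac{1}{136}\right)\right) \frac{9}{37} - 177 = \left(- \frac{117}{95} - \frac{29}{68}\right) 9 \cdot \frac{1}{37} - 177 = \left(- \frac{10711}{6460}\right) \frac{9}{37} - 177 = - \frac{96399}{239020} - 177 = - \frac{42402939}{239020}$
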